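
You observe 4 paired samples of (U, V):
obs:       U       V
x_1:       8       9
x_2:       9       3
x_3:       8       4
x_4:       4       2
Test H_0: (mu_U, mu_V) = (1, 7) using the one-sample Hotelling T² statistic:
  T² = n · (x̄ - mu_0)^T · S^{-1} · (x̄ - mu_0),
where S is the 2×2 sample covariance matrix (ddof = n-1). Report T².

Step 1 — sample mean vector:
  mean(U) = (8 + 9 + 8 + 4) / 4 = 29/4 = 7.25
  mean(V) = (9 + 3 + 4 + 2) / 4 = 18/4 = 4.5
  x̄ = (7.25, 4.5),  deviation x̄ - mu_0 = (7.25, 4.5) - (1, 7) = (6.25, -2.5).

Step 2 — sample covariance matrix, S[i,j] = (1/(n-1)) · Σ_k (x_{k,i} - mean_i) · (x_{k,j} - mean_j), divisor n-1 = 3:
  S[U,U] = ((0.75)·(0.75) + (1.75)·(1.75) + (0.75)·(0.75) + (-3.25)·(-3.25)) / 3 = 14.75/3 = 4.9167
  S[U,V] = ((0.75)·(4.5) + (1.75)·(-1.5) + (0.75)·(-0.5) + (-3.25)·(-2.5)) / 3 = 8.5/3 = 2.8333
  S[V,V] = ((4.5)·(4.5) + (-1.5)·(-1.5) + (-0.5)·(-0.5) + (-2.5)·(-2.5)) / 3 = 29/3 = 9.6667
  S = [[4.9167, 2.8333],
 [2.8333, 9.6667]].

Step 3 — invert S. det(S) = 4.9167·9.6667 - (2.8333)² = 39.5.
  S^{-1} = (1/det) · [[d, -b], [-b, a]] = [[0.2447, -0.0717],
 [-0.0717, 0.1245]].

Step 4 — quadratic form (x̄ - mu_0)^T · S^{-1} · (x̄ - mu_0):
  S^{-1} · (x̄ - mu_0) = (1.7089, -0.7595),
  (x̄ - mu_0)^T · [...] = (6.25)·(1.7089) + (-2.5)·(-0.7595) = 12.5791.

Step 5 — scale by n: T² = 4 · 12.5791 = 50.3165.

T² ≈ 50.3165


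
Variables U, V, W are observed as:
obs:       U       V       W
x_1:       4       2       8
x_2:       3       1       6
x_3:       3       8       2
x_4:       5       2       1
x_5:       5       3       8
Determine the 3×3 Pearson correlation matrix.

Step 1 — column means:
  mean(U) = (4 + 3 + 3 + 5 + 5) / 5 = 20/5 = 4
  mean(V) = (2 + 1 + 8 + 2 + 3) / 5 = 16/5 = 3.2
  mean(W) = (8 + 6 + 2 + 1 + 8) / 5 = 25/5 = 5

Step 2 — sample variances and covariances s[i,j] = (1/(n-1)) · Σ_k (x_{k,i} - mean_i) · (x_{k,j} - mean_j), with n-1 = 4:
  s[U,U] = ((0)·(0) + (-1)·(-1) + (-1)·(-1) + (1)·(1) + (1)·(1)) / 4 = 4/4 = 1
  s[U,V] = ((0)·(-1.2) + (-1)·(-2.2) + (-1)·(4.8) + (1)·(-1.2) + (1)·(-0.2)) / 4 = -4/4 = -1
  s[U,W] = ((0)·(3) + (-1)·(1) + (-1)·(-3) + (1)·(-4) + (1)·(3)) / 4 = 1/4 = 0.25
  s[V,V] = ((-1.2)·(-1.2) + (-2.2)·(-2.2) + (4.8)·(4.8) + (-1.2)·(-1.2) + (-0.2)·(-0.2)) / 4 = 30.8/4 = 7.7
  s[V,W] = ((-1.2)·(3) + (-2.2)·(1) + (4.8)·(-3) + (-1.2)·(-4) + (-0.2)·(3)) / 4 = -16/4 = -4
  s[W,W] = ((3)·(3) + (1)·(1) + (-3)·(-3) + (-4)·(-4) + (3)·(3)) / 4 = 44/4 = 11
  Sample standard deviations s_i = √(s[i,i]):
  s(U) = √(1) = 1
  s(V) = √(7.7) = 2.7749
  s(W) = √(11) = 3.3166

Step 3 — r_{ij} = s_{ij} / (s_i · s_j):
  r[U,U] = 1 (diagonal).
  r[U,V] = -1 / (1 · 2.7749) = -1 / 2.7749 = -0.3604
  r[U,W] = 0.25 / (1 · 3.3166) = 0.25 / 3.3166 = 0.0754
  r[V,V] = 1 (diagonal).
  r[V,W] = -4 / (2.7749 · 3.3166) = -4 / 9.2033 = -0.4346
  r[W,W] = 1 (diagonal).

R is symmetric with unit diagonal. Assembling:

R = [[1, -0.3604, 0.0754],
 [-0.3604, 1, -0.4346],
 [0.0754, -0.4346, 1]]


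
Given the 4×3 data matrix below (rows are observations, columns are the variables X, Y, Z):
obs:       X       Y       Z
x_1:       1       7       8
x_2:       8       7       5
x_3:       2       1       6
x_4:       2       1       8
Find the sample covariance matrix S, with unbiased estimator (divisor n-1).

Step 1 — column means:
  mean(X) = (1 + 8 + 2 + 2) / 4 = 13/4 = 3.25
  mean(Y) = (7 + 7 + 1 + 1) / 4 = 16/4 = 4
  mean(Z) = (8 + 5 + 6 + 8) / 4 = 27/4 = 6.75

Step 2 — sample covariance S[i,j] = (1/(n-1)) · Σ_k (x_{k,i} - mean_i) · (x_{k,j} - mean_j), with n-1 = 3.
  S[X,X] = ((-2.25)·(-2.25) + (4.75)·(4.75) + (-1.25)·(-1.25) + (-1.25)·(-1.25)) / 3 = 30.75/3 = 10.25
  S[X,Y] = ((-2.25)·(3) + (4.75)·(3) + (-1.25)·(-3) + (-1.25)·(-3)) / 3 = 15/3 = 5
  S[X,Z] = ((-2.25)·(1.25) + (4.75)·(-1.75) + (-1.25)·(-0.75) + (-1.25)·(1.25)) / 3 = -11.75/3 = -3.9167
  S[Y,Y] = ((3)·(3) + (3)·(3) + (-3)·(-3) + (-3)·(-3)) / 3 = 36/3 = 12
  S[Y,Z] = ((3)·(1.25) + (3)·(-1.75) + (-3)·(-0.75) + (-3)·(1.25)) / 3 = -3/3 = -1
  S[Z,Z] = ((1.25)·(1.25) + (-1.75)·(-1.75) + (-0.75)·(-0.75) + (1.25)·(1.25)) / 3 = 6.75/3 = 2.25

S is symmetric (S[j,i] = S[i,j]). Assembling:

S = [[10.25, 5, -3.9167],
 [5, 12, -1],
 [-3.9167, -1, 2.25]]


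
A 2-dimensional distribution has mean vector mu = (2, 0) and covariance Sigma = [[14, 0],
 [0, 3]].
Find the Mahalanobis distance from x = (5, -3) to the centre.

Step 1 — centre the observation: (x - mu) = (3, -3).

Step 2 — invert Sigma. det(Sigma) = 14·3 - (0)² = 42.
  Sigma^{-1} = (1/det) · [[d, -b], [-b, a]] = [[0.0714, 0],
 [0, 0.3333]].

Step 3 — form the quadratic (x - mu)^T · Sigma^{-1} · (x - mu):
  Sigma^{-1} · (x - mu) = (0.2143, -1).
  (x - mu)^T · [Sigma^{-1} · (x - mu)] = (3)·(0.2143) + (-3)·(-1) = 3.6429.

Step 4 — take square root: d = √(3.6429) ≈ 1.9086.

d(x, mu) = √(3.6429) ≈ 1.9086


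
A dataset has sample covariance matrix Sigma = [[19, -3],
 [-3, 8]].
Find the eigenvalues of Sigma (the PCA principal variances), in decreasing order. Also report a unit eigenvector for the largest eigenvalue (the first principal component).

Step 1 — characteristic polynomial of 2×2 Sigma:
  det(Sigma - λI) = λ² - trace · λ + det = 0.
  trace = 19 + 8 = 27, det = 19·8 - (-3)² = 143.
Step 2 — discriminant:
  Δ = trace² - 4·det = 729 - 572 = 157.
Step 3 — eigenvalues:
  λ = (trace ± √Δ)/2 = (27 ± 12.53)/2,
  λ_1 = 19.765,  λ_2 = 7.235.

Step 4 — unit eigenvector for λ_1: solve (Sigma - λ_1 I)v = 0. First row:
  (19 - 19.765)·v_x + (-3)·v_y = 0, i.e. (-0.765)·v_x + (-3)·v_y = 0,
  so v ∝ (b, λ_1 - a) = (-3, 0.765); multiply by -1 so the first entry is positive: u = (3, -0.765).
  ||u|| = √((3)² + (-0.765)²) = √(9.5852) ≈ 3.096,
  v_1 = u/||u|| ≈ (0.969, -0.2471) (||v_1|| = 1).

λ_1 = 19.765,  λ_2 = 7.235;  v_1 ≈ (0.969, -0.2471)


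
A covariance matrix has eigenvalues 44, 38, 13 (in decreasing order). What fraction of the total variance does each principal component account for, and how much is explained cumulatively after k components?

Step 1 — total variance = trace(Sigma) = Σ λ_i = 44 + 38 + 13 = 95.

Step 2 — fraction explained by component i = λ_i / Σ λ:
  PC1: 44/95 = 0.4632
  PC2: 38/95 = 0.4
  PC3: 13/95 = 0.1368

Step 3 — cumulative fraction after k components = (λ_1 + ... + λ_k) / Σ λ:
  k = 1: 44/95 = 0.4632
  k = 2: (44 + 38)/95 = 82/95 = 0.8632
  k = 3: (44 + 38 + 13)/95 = 95/95 = 1

Summary (fraction, with percent):

explained: PC1 0.4632 (46.32%), PC2 0.4 (40%), PC3 0.1368 (13.68%);  cumulative: 0.4632, 0.8632, 1


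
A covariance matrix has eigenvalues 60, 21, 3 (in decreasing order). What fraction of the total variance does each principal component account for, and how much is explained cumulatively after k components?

Step 1 — total variance = trace(Sigma) = Σ λ_i = 60 + 21 + 3 = 84.

Step 2 — fraction explained by component i = λ_i / Σ λ:
  PC1: 60/84 = 0.7143
  PC2: 21/84 = 0.25
  PC3: 3/84 = 0.0357

Step 3 — cumulative fraction after k components = (λ_1 + ... + λ_k) / Σ λ:
  k = 1: 60/84 = 0.7143
  k = 2: (60 + 21)/84 = 81/84 = 0.9643
  k = 3: (60 + 21 + 3)/84 = 84/84 = 1

Summary (fraction, with percent):

explained: PC1 0.7143 (71.43%), PC2 0.25 (25%), PC3 0.0357 (3.57%);  cumulative: 0.7143, 0.9643, 1


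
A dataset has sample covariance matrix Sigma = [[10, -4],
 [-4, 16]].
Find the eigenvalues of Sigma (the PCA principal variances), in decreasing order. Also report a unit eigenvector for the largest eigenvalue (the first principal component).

Step 1 — characteristic polynomial of 2×2 Sigma:
  det(Sigma - λI) = λ² - trace · λ + det = 0.
  trace = 10 + 16 = 26, det = 10·16 - (-4)² = 144.
Step 2 — discriminant:
  Δ = trace² - 4·det = 676 - 576 = 100.
Step 3 — eigenvalues:
  λ = (trace ± √Δ)/2 = (26 ± 10)/2,
  λ_1 = 18,  λ_2 = 8.

Step 4 — unit eigenvector for λ_1: solve (Sigma - λ_1 I)v = 0. First row:
  (10 - 18)·v_x + (-4)·v_y = 0, i.e. (-8)·v_x + (-4)·v_y = 0,
  so v ∝ (b, λ_1 - a) = (-4, 8); multiply by -1 so the first entry is positive: u = (4, -8).
  ||u|| = √((4)² + (-8)²) = √(80) ≈ 8.9443,
  v_1 = u/||u|| ≈ (0.4472, -0.8944) (||v_1|| = 1).

λ_1 = 18,  λ_2 = 8;  v_1 ≈ (0.4472, -0.8944)


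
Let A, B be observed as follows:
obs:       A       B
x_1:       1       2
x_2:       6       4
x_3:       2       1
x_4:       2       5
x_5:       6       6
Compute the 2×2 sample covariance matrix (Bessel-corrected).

Step 1 — column means:
  mean(A) = (1 + 6 + 2 + 2 + 6) / 5 = 17/5 = 3.4
  mean(B) = (2 + 4 + 1 + 5 + 6) / 5 = 18/5 = 3.6

Step 2 — sample covariance S[i,j] = (1/(n-1)) · Σ_k (x_{k,i} - mean_i) · (x_{k,j} - mean_j), with n-1 = 4.
  S[A,A] = ((-2.4)·(-2.4) + (2.6)·(2.6) + (-1.4)·(-1.4) + (-1.4)·(-1.4) + (2.6)·(2.6)) / 4 = 23.2/4 = 5.8
  S[A,B] = ((-2.4)·(-1.6) + (2.6)·(0.4) + (-1.4)·(-2.6) + (-1.4)·(1.4) + (2.6)·(2.4)) / 4 = 12.8/4 = 3.2
  S[B,B] = ((-1.6)·(-1.6) + (0.4)·(0.4) + (-2.6)·(-2.6) + (1.4)·(1.4) + (2.4)·(2.4)) / 4 = 17.2/4 = 4.3

S is symmetric (S[j,i] = S[i,j]). Assembling:

S = [[5.8, 3.2],
 [3.2, 4.3]]


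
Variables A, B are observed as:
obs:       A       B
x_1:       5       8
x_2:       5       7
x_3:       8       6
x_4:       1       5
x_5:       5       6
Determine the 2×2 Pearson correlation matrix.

Step 1 — column means:
  mean(A) = (5 + 5 + 8 + 1 + 5) / 5 = 24/5 = 4.8
  mean(B) = (8 + 7 + 6 + 5 + 6) / 5 = 32/5 = 6.4

Step 2 — sample variances and covariances s[i,j] = (1/(n-1)) · Σ_k (x_{k,i} - mean_i) · (x_{k,j} - mean_j), with n-1 = 4:
  s[A,A] = ((0.2)·(0.2) + (0.2)·(0.2) + (3.2)·(3.2) + (-3.8)·(-3.8) + (0.2)·(0.2)) / 4 = 24.8/4 = 6.2
  s[A,B] = ((0.2)·(1.6) + (0.2)·(0.6) + (3.2)·(-0.4) + (-3.8)·(-1.4) + (0.2)·(-0.4)) / 4 = 4.4/4 = 1.1
  s[B,B] = ((1.6)·(1.6) + (0.6)·(0.6) + (-0.4)·(-0.4) + (-1.4)·(-1.4) + (-0.4)·(-0.4)) / 4 = 5.2/4 = 1.3
  Sample standard deviations s_i = √(s[i,i]):
  s(A) = √(6.2) = 2.49
  s(B) = √(1.3) = 1.1402

Step 3 — r_{ij} = s_{ij} / (s_i · s_j):
  r[A,A] = 1 (diagonal).
  r[A,B] = 1.1 / (2.49 · 1.1402) = 1.1 / 2.839 = 0.3875
  r[B,B] = 1 (diagonal).

R is symmetric with unit diagonal. Assembling:

R = [[1, 0.3875],
 [0.3875, 1]]


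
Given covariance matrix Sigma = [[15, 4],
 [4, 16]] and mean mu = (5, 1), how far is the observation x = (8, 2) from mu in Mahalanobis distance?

Step 1 — centre the observation: (x - mu) = (3, 1).

Step 2 — invert Sigma. det(Sigma) = 15·16 - (4)² = 224.
  Sigma^{-1} = (1/det) · [[d, -b], [-b, a]] = [[0.0714, -0.0179],
 [-0.0179, 0.067]].

Step 3 — form the quadratic (x - mu)^T · Sigma^{-1} · (x - mu):
  Sigma^{-1} · (x - mu) = (0.1964, 0.0134).
  (x - mu)^T · [Sigma^{-1} · (x - mu)] = (3)·(0.1964) + (1)·(0.0134) = 0.6027.

Step 4 — take square root: d = √(0.6027) ≈ 0.7763.

d(x, mu) = √(0.6027) ≈ 0.7763


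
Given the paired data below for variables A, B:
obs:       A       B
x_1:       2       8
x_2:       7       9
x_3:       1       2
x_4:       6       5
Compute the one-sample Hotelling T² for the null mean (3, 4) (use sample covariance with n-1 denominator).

Step 1 — sample mean vector:
  mean(A) = (2 + 7 + 1 + 6) / 4 = 16/4 = 4
  mean(B) = (8 + 9 + 2 + 5) / 4 = 24/4 = 6
  x̄ = (4, 6),  deviation x̄ - mu_0 = (4, 6) - (3, 4) = (1, 2).

Step 2 — sample covariance matrix, S[i,j] = (1/(n-1)) · Σ_k (x_{k,i} - mean_i) · (x_{k,j} - mean_j), divisor n-1 = 3:
  S[A,A] = ((-2)·(-2) + (3)·(3) + (-3)·(-3) + (2)·(2)) / 3 = 26/3 = 8.6667
  S[A,B] = ((-2)·(2) + (3)·(3) + (-3)·(-4) + (2)·(-1)) / 3 = 15/3 = 5
  S[B,B] = ((2)·(2) + (3)·(3) + (-4)·(-4) + (-1)·(-1)) / 3 = 30/3 = 10
  S = [[8.6667, 5],
 [5, 10]].

Step 3 — invert S. det(S) = 8.6667·10 - (5)² = 61.6667.
  S^{-1} = (1/det) · [[d, -b], [-b, a]] = [[0.1622, -0.0811],
 [-0.0811, 0.1405]].

Step 4 — quadratic form (x̄ - mu_0)^T · S^{-1} · (x̄ - mu_0):
  S^{-1} · (x̄ - mu_0) = (0, 0.2),
  (x̄ - mu_0)^T · [...] = (1)·(0) + (2)·(0.2) = 0.4.

Step 5 — scale by n: T² = 4 · 0.4 = 1.6.

T² ≈ 1.6


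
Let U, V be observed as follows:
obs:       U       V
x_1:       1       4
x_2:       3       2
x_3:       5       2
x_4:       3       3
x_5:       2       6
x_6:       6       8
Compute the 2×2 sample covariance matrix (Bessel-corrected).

Step 1 — column means:
  mean(U) = (1 + 3 + 5 + 3 + 2 + 6) / 6 = 20/6 = 3.3333
  mean(V) = (4 + 2 + 2 + 3 + 6 + 8) / 6 = 25/6 = 4.1667

Step 2 — sample covariance S[i,j] = (1/(n-1)) · Σ_k (x_{k,i} - mean_i) · (x_{k,j} - mean_j), with n-1 = 5.
  S[U,U] = ((-2.3333)·(-2.3333) + (-0.3333)·(-0.3333) + (1.6667)·(1.6667) + (-0.3333)·(-0.3333) + (-1.3333)·(-1.3333) + (2.6667)·(2.6667)) / 5 = 17.3333/5 = 3.4667
  S[U,V] = ((-2.3333)·(-0.1667) + (-0.3333)·(-2.1667) + (1.6667)·(-2.1667) + (-0.3333)·(-1.1667) + (-1.3333)·(1.8333) + (2.6667)·(3.8333)) / 5 = 5.6667/5 = 1.1333
  S[V,V] = ((-0.1667)·(-0.1667) + (-2.1667)·(-2.1667) + (-2.1667)·(-2.1667) + (-1.1667)·(-1.1667) + (1.8333)·(1.8333) + (3.8333)·(3.8333)) / 5 = 28.8333/5 = 5.7667

S is symmetric (S[j,i] = S[i,j]). Assembling:

S = [[3.4667, 1.1333],
 [1.1333, 5.7667]]


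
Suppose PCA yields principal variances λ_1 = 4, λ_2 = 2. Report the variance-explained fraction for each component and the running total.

Step 1 — total variance = trace(Sigma) = Σ λ_i = 4 + 2 = 6.

Step 2 — fraction explained by component i = λ_i / Σ λ:
  PC1: 4/6 = 0.6667
  PC2: 2/6 = 0.3333

Step 3 — cumulative fraction after k components = (λ_1 + ... + λ_k) / Σ λ:
  k = 1: 4/6 = 0.6667
  k = 2: (4 + 2)/6 = 6/6 = 1

Summary (fraction, with percent):

explained: PC1 0.6667 (66.67%), PC2 0.3333 (33.33%);  cumulative: 0.6667, 1


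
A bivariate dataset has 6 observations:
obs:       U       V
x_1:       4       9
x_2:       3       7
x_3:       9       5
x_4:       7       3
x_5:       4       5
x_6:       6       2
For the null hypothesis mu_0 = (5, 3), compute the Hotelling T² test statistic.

Step 1 — sample mean vector:
  mean(U) = (4 + 3 + 9 + 7 + 4 + 6) / 6 = 33/6 = 5.5
  mean(V) = (9 + 7 + 5 + 3 + 5 + 2) / 6 = 31/6 = 5.1667
  x̄ = (5.5, 5.1667),  deviation x̄ - mu_0 = (5.5, 5.1667) - (5, 3) = (0.5, 2.1667).

Step 2 — sample covariance matrix, S[i,j] = (1/(n-1)) · Σ_k (x_{k,i} - mean_i) · (x_{k,j} - mean_j), divisor n-1 = 5:
  S[U,U] = ((-1.5)·(-1.5) + (-2.5)·(-2.5) + (3.5)·(3.5) + (1.5)·(1.5) + (-1.5)·(-1.5) + (0.5)·(0.5)) / 5 = 25.5/5 = 5.1
  S[U,V] = ((-1.5)·(3.8333) + (-2.5)·(1.8333) + (3.5)·(-0.1667) + (1.5)·(-2.1667) + (-1.5)·(-0.1667) + (0.5)·(-3.1667)) / 5 = -15.5/5 = -3.1
  S[V,V] = ((3.8333)·(3.8333) + (1.8333)·(1.8333) + (-0.1667)·(-0.1667) + (-2.1667)·(-2.1667) + (-0.1667)·(-0.1667) + (-3.1667)·(-3.1667)) / 5 = 32.8333/5 = 6.5667
  S = [[5.1, -3.1],
 [-3.1, 6.5667]].

Step 3 — invert S. det(S) = 5.1·6.5667 - (-3.1)² = 23.88.
  S^{-1} = (1/det) · [[d, -b], [-b, a]] = [[0.275, 0.1298],
 [0.1298, 0.2136]].

Step 4 — quadratic form (x̄ - mu_0)^T · S^{-1} · (x̄ - mu_0):
  S^{-1} · (x̄ - mu_0) = (0.4188, 0.5276),
  (x̄ - mu_0)^T · [...] = (0.5)·(0.4188) + (2.1667)·(0.5276) = 1.3526.

Step 5 — scale by n: T² = 6 · 1.3526 = 8.1156.

T² ≈ 8.1156


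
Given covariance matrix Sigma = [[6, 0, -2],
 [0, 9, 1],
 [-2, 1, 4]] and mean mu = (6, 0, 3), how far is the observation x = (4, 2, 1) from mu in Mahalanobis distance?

Step 1 — centre the observation: (x - mu) = (-2, 2, -2).

Step 2 — invert Sigma (cofactor / det for 3×3, or solve directly):
  Sigma^{-1} = [[0.2011, -0.0115, 0.1034],
 [-0.0115, 0.1149, -0.0345],
 [0.1034, -0.0345, 0.3103]].

Step 3 — form the quadratic (x - mu)^T · Sigma^{-1} · (x - mu):
  Sigma^{-1} · (x - mu) = (-0.6322, 0.3218, -0.8966).
  (x - mu)^T · [Sigma^{-1} · (x - mu)] = (-2)·(-0.6322) + (2)·(0.3218) + (-2)·(-0.8966) = 3.7011.

Step 4 — take square root: d = √(3.7011) ≈ 1.9238.

d(x, mu) = √(3.7011) ≈ 1.9238


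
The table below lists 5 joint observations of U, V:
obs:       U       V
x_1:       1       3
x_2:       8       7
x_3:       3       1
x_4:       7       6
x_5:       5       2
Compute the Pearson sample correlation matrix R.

Step 1 — column means:
  mean(U) = (1 + 8 + 3 + 7 + 5) / 5 = 24/5 = 4.8
  mean(V) = (3 + 7 + 1 + 6 + 2) / 5 = 19/5 = 3.8

Step 2 — sample variances and covariances s[i,j] = (1/(n-1)) · Σ_k (x_{k,i} - mean_i) · (x_{k,j} - mean_j), with n-1 = 4:
  s[U,U] = ((-3.8)·(-3.8) + (3.2)·(3.2) + (-1.8)·(-1.8) + (2.2)·(2.2) + (0.2)·(0.2)) / 4 = 32.8/4 = 8.2
  s[U,V] = ((-3.8)·(-0.8) + (3.2)·(3.2) + (-1.8)·(-2.8) + (2.2)·(2.2) + (0.2)·(-1.8)) / 4 = 22.8/4 = 5.7
  s[V,V] = ((-0.8)·(-0.8) + (3.2)·(3.2) + (-2.8)·(-2.8) + (2.2)·(2.2) + (-1.8)·(-1.8)) / 4 = 26.8/4 = 6.7
  Sample standard deviations s_i = √(s[i,i]):
  s(U) = √(8.2) = 2.8636
  s(V) = √(6.7) = 2.5884

Step 3 — r_{ij} = s_{ij} / (s_i · s_j):
  r[U,U] = 1 (diagonal).
  r[U,V] = 5.7 / (2.8636 · 2.5884) = 5.7 / 7.4122 = 0.769
  r[V,V] = 1 (diagonal).

R is symmetric with unit diagonal. Assembling:

R = [[1, 0.769],
 [0.769, 1]]


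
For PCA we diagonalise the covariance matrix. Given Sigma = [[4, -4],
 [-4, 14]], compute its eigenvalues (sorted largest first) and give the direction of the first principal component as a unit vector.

Step 1 — characteristic polynomial of 2×2 Sigma:
  det(Sigma - λI) = λ² - trace · λ + det = 0.
  trace = 4 + 14 = 18, det = 4·14 - (-4)² = 40.
Step 2 — discriminant:
  Δ = trace² - 4·det = 324 - 160 = 164.
Step 3 — eigenvalues:
  λ = (trace ± √Δ)/2 = (18 ± 12.8062)/2,
  λ_1 = 15.4031,  λ_2 = 2.5969.

Step 4 — unit eigenvector for λ_1: solve (Sigma - λ_1 I)v = 0. First row:
  (4 - 15.4031)·v_x + (-4)·v_y = 0, i.e. (-11.4031)·v_x + (-4)·v_y = 0,
  so v ∝ (b, λ_1 - a) = (-4, 11.4031); multiply by -1 so the first entry is positive: u = (4, -11.4031).
  ||u|| = √((4)² + (-11.4031)²) = √(146.0312) ≈ 12.0843,
  v_1 = u/||u|| ≈ (0.331, -0.9436) (||v_1|| = 1).

λ_1 = 15.4031,  λ_2 = 2.5969;  v_1 ≈ (0.331, -0.9436)


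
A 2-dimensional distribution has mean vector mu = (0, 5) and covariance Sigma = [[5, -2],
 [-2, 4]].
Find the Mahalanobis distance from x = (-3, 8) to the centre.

Step 1 — centre the observation: (x - mu) = (-3, 3).

Step 2 — invert Sigma. det(Sigma) = 5·4 - (-2)² = 16.
  Sigma^{-1} = (1/det) · [[d, -b], [-b, a]] = [[0.25, 0.125],
 [0.125, 0.3125]].

Step 3 — form the quadratic (x - mu)^T · Sigma^{-1} · (x - mu):
  Sigma^{-1} · (x - mu) = (-0.375, 0.5625).
  (x - mu)^T · [Sigma^{-1} · (x - mu)] = (-3)·(-0.375) + (3)·(0.5625) = 2.8125.

Step 4 — take square root: d = √(2.8125) ≈ 1.6771.

d(x, mu) = √(2.8125) ≈ 1.6771


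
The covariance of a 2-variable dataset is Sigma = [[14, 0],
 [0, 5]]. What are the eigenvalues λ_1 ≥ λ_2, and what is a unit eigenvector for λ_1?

Step 1 — characteristic polynomial of 2×2 Sigma:
  det(Sigma - λI) = λ² - trace · λ + det = 0.
  trace = 14 + 5 = 19, det = 14·5 - (0)² = 70.
Step 2 — discriminant:
  Δ = trace² - 4·det = 361 - 280 = 81.
Step 3 — eigenvalues:
  λ = (trace ± √Δ)/2 = (19 ± 9)/2,
  λ_1 = 14,  λ_2 = 5.

Step 4 — unit eigenvector for λ_1: Sigma is diagonal, so its eigenvectors are the coordinate axes. λ_1 = 14 is the diagonal entry on the first coordinate axis, hence
  v_1 = (1, 0) (||v_1|| = 1).

λ_1 = 14,  λ_2 = 5;  v_1 ≈ (1, 0)


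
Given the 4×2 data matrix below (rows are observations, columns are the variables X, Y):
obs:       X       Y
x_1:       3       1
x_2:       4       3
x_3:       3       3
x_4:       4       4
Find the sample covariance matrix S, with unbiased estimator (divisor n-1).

Step 1 — column means:
  mean(X) = (3 + 4 + 3 + 4) / 4 = 14/4 = 3.5
  mean(Y) = (1 + 3 + 3 + 4) / 4 = 11/4 = 2.75

Step 2 — sample covariance S[i,j] = (1/(n-1)) · Σ_k (x_{k,i} - mean_i) · (x_{k,j} - mean_j), with n-1 = 3.
  S[X,X] = ((-0.5)·(-0.5) + (0.5)·(0.5) + (-0.5)·(-0.5) + (0.5)·(0.5)) / 3 = 1/3 = 0.3333
  S[X,Y] = ((-0.5)·(-1.75) + (0.5)·(0.25) + (-0.5)·(0.25) + (0.5)·(1.25)) / 3 = 1.5/3 = 0.5
  S[Y,Y] = ((-1.75)·(-1.75) + (0.25)·(0.25) + (0.25)·(0.25) + (1.25)·(1.25)) / 3 = 4.75/3 = 1.5833

S is symmetric (S[j,i] = S[i,j]). Assembling:

S = [[0.3333, 0.5],
 [0.5, 1.5833]]


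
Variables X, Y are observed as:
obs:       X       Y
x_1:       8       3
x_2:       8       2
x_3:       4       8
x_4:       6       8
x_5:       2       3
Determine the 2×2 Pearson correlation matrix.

Step 1 — column means:
  mean(X) = (8 + 8 + 4 + 6 + 2) / 5 = 28/5 = 5.6
  mean(Y) = (3 + 2 + 8 + 8 + 3) / 5 = 24/5 = 4.8

Step 2 — sample variances and covariances s[i,j] = (1/(n-1)) · Σ_k (x_{k,i} - mean_i) · (x_{k,j} - mean_j), with n-1 = 4:
  s[X,X] = ((2.4)·(2.4) + (2.4)·(2.4) + (-1.6)·(-1.6) + (0.4)·(0.4) + (-3.6)·(-3.6)) / 4 = 27.2/4 = 6.8
  s[X,Y] = ((2.4)·(-1.8) + (2.4)·(-2.8) + (-1.6)·(3.2) + (0.4)·(3.2) + (-3.6)·(-1.8)) / 4 = -8.4/4 = -2.1
  s[Y,Y] = ((-1.8)·(-1.8) + (-2.8)·(-2.8) + (3.2)·(3.2) + (3.2)·(3.2) + (-1.8)·(-1.8)) / 4 = 34.8/4 = 8.7
  Sample standard deviations s_i = √(s[i,i]):
  s(X) = √(6.8) = 2.6077
  s(Y) = √(8.7) = 2.9496

Step 3 — r_{ij} = s_{ij} / (s_i · s_j):
  r[X,X] = 1 (diagonal).
  r[X,Y] = -2.1 / (2.6077 · 2.9496) = -2.1 / 7.6916 = -0.273
  r[Y,Y] = 1 (diagonal).

R is symmetric with unit diagonal. Assembling:

R = [[1, -0.273],
 [-0.273, 1]]


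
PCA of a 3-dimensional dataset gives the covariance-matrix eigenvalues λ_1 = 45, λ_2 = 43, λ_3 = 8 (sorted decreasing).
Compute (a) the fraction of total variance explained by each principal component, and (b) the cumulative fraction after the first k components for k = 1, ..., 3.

Step 1 — total variance = trace(Sigma) = Σ λ_i = 45 + 43 + 8 = 96.

Step 2 — fraction explained by component i = λ_i / Σ λ:
  PC1: 45/96 = 0.4688
  PC2: 43/96 = 0.4479
  PC3: 8/96 = 0.0833

Step 3 — cumulative fraction after k components = (λ_1 + ... + λ_k) / Σ λ:
  k = 1: 45/96 = 0.4688
  k = 2: (45 + 43)/96 = 88/96 = 0.9167
  k = 3: (45 + 43 + 8)/96 = 96/96 = 1

Summary (fraction, with percent):

explained: PC1 0.4688 (46.88%), PC2 0.4479 (44.79%), PC3 0.0833 (8.33%);  cumulative: 0.4688, 0.9167, 1


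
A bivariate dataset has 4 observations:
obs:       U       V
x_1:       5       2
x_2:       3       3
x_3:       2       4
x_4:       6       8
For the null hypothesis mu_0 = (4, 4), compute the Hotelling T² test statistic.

Step 1 — sample mean vector:
  mean(U) = (5 + 3 + 2 + 6) / 4 = 16/4 = 4
  mean(V) = (2 + 3 + 4 + 8) / 4 = 17/4 = 4.25
  x̄ = (4, 4.25),  deviation x̄ - mu_0 = (4, 4.25) - (4, 4) = (0, 0.25).

Step 2 — sample covariance matrix, S[i,j] = (1/(n-1)) · Σ_k (x_{k,i} - mean_i) · (x_{k,j} - mean_j), divisor n-1 = 3:
  S[U,U] = ((1)·(1) + (-1)·(-1) + (-2)·(-2) + (2)·(2)) / 3 = 10/3 = 3.3333
  S[U,V] = ((1)·(-2.25) + (-1)·(-1.25) + (-2)·(-0.25) + (2)·(3.75)) / 3 = 7/3 = 2.3333
  S[V,V] = ((-2.25)·(-2.25) + (-1.25)·(-1.25) + (-0.25)·(-0.25) + (3.75)·(3.75)) / 3 = 20.75/3 = 6.9167
  S = [[3.3333, 2.3333],
 [2.3333, 6.9167]].

Step 3 — invert S. det(S) = 3.3333·6.9167 - (2.3333)² = 17.6111.
  S^{-1} = (1/det) · [[d, -b], [-b, a]] = [[0.3927, -0.1325],
 [-0.1325, 0.1893]].

Step 4 — quadratic form (x̄ - mu_0)^T · S^{-1} · (x̄ - mu_0):
  S^{-1} · (x̄ - mu_0) = (-0.0331, 0.0473),
  (x̄ - mu_0)^T · [...] = (0)·(-0.0331) + (0.25)·(0.0473) = 0.0118.

Step 5 — scale by n: T² = 4 · 0.0118 = 0.0473.

T² ≈ 0.0473


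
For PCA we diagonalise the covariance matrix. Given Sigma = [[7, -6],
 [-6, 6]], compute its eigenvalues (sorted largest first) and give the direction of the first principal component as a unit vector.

Step 1 — characteristic polynomial of 2×2 Sigma:
  det(Sigma - λI) = λ² - trace · λ + det = 0.
  trace = 7 + 6 = 13, det = 7·6 - (-6)² = 6.
Step 2 — discriminant:
  Δ = trace² - 4·det = 169 - 24 = 145.
Step 3 — eigenvalues:
  λ = (trace ± √Δ)/2 = (13 ± 12.0416)/2,
  λ_1 = 12.5208,  λ_2 = 0.4792.

Step 4 — unit eigenvector for λ_1: solve (Sigma - λ_1 I)v = 0. First row:
  (7 - 12.5208)·v_x + (-6)·v_y = 0, i.e. (-5.5208)·v_x + (-6)·v_y = 0,
  so v ∝ (b, λ_1 - a) = (-6, 5.5208); multiply by -1 so the first entry is positive: u = (6, -5.5208).
  ||u|| = √((6)² + (-5.5208)²) = √(66.4792) ≈ 8.1535,
  v_1 = u/||u|| ≈ (0.7359, -0.6771) (||v_1|| = 1).

λ_1 = 12.5208,  λ_2 = 0.4792;  v_1 ≈ (0.7359, -0.6771)


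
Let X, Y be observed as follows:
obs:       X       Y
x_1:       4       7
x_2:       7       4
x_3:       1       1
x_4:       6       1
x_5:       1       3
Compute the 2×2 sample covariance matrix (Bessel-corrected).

Step 1 — column means:
  mean(X) = (4 + 7 + 1 + 6 + 1) / 5 = 19/5 = 3.8
  mean(Y) = (7 + 4 + 1 + 1 + 3) / 5 = 16/5 = 3.2

Step 2 — sample covariance S[i,j] = (1/(n-1)) · Σ_k (x_{k,i} - mean_i) · (x_{k,j} - mean_j), with n-1 = 4.
  S[X,X] = ((0.2)·(0.2) + (3.2)·(3.2) + (-2.8)·(-2.8) + (2.2)·(2.2) + (-2.8)·(-2.8)) / 4 = 30.8/4 = 7.7
  S[X,Y] = ((0.2)·(3.8) + (3.2)·(0.8) + (-2.8)·(-2.2) + (2.2)·(-2.2) + (-2.8)·(-0.2)) / 4 = 5.2/4 = 1.3
  S[Y,Y] = ((3.8)·(3.8) + (0.8)·(0.8) + (-2.2)·(-2.2) + (-2.2)·(-2.2) + (-0.2)·(-0.2)) / 4 = 24.8/4 = 6.2

S is symmetric (S[j,i] = S[i,j]). Assembling:

S = [[7.7, 1.3],
 [1.3, 6.2]]


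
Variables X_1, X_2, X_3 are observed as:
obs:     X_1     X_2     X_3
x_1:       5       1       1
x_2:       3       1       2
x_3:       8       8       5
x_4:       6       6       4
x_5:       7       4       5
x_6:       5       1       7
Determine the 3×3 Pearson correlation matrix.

Step 1 — column means:
  mean(X_1) = (5 + 3 + 8 + 6 + 7 + 5) / 6 = 34/6 = 5.6667
  mean(X_2) = (1 + 1 + 8 + 6 + 4 + 1) / 6 = 21/6 = 3.5
  mean(X_3) = (1 + 2 + 5 + 4 + 5 + 7) / 6 = 24/6 = 4

Step 2 — sample variances and covariances s[i,j] = (1/(n-1)) · Σ_k (x_{k,i} - mean_i) · (x_{k,j} - mean_j), with n-1 = 5:
  s[X_1,X_1] = ((-0.6667)·(-0.6667) + (-2.6667)·(-2.6667) + (2.3333)·(2.3333) + (0.3333)·(0.3333) + (1.3333)·(1.3333) + (-0.6667)·(-0.6667)) / 5 = 15.3333/5 = 3.0667
  s[X_1,X_2] = ((-0.6667)·(-2.5) + (-2.6667)·(-2.5) + (2.3333)·(4.5) + (0.3333)·(2.5) + (1.3333)·(0.5) + (-0.6667)·(-2.5)) / 5 = 22/5 = 4.4
  s[X_1,X_3] = ((-0.6667)·(-3) + (-2.6667)·(-2) + (2.3333)·(1) + (0.3333)·(0) + (1.3333)·(1) + (-0.6667)·(3)) / 5 = 9/5 = 1.8
  s[X_2,X_2] = ((-2.5)·(-2.5) + (-2.5)·(-2.5) + (4.5)·(4.5) + (2.5)·(2.5) + (0.5)·(0.5) + (-2.5)·(-2.5)) / 5 = 45.5/5 = 9.1
  s[X_2,X_3] = ((-2.5)·(-3) + (-2.5)·(-2) + (4.5)·(1) + (2.5)·(0) + (0.5)·(1) + (-2.5)·(3)) / 5 = 10/5 = 2
  s[X_3,X_3] = ((-3)·(-3) + (-2)·(-2) + (1)·(1) + (0)·(0) + (1)·(1) + (3)·(3)) / 5 = 24/5 = 4.8
  Sample standard deviations s_i = √(s[i,i]):
  s(X_1) = √(3.0667) = 1.7512
  s(X_2) = √(9.1) = 3.0166
  s(X_3) = √(4.8) = 2.1909

Step 3 — r_{ij} = s_{ij} / (s_i · s_j):
  r[X_1,X_1] = 1 (diagonal).
  r[X_1,X_2] = 4.4 / (1.7512 · 3.0166) = 4.4 / 5.2827 = 0.8329
  r[X_1,X_3] = 1.8 / (1.7512 · 2.1909) = 1.8 / 3.8367 = 0.4692
  r[X_2,X_2] = 1 (diagonal).
  r[X_2,X_3] = 2 / (3.0166 · 2.1909) = 2 / 6.6091 = 0.3026
  r[X_3,X_3] = 1 (diagonal).

R is symmetric with unit diagonal. Assembling:

R = [[1, 0.8329, 0.4692],
 [0.8329, 1, 0.3026],
 [0.4692, 0.3026, 1]]


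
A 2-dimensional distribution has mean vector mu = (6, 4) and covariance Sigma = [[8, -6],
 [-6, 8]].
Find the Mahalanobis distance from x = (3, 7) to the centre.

Step 1 — centre the observation: (x - mu) = (-3, 3).

Step 2 — invert Sigma. det(Sigma) = 8·8 - (-6)² = 28.
  Sigma^{-1} = (1/det) · [[d, -b], [-b, a]] = [[0.2857, 0.2143],
 [0.2143, 0.2857]].

Step 3 — form the quadratic (x - mu)^T · Sigma^{-1} · (x - mu):
  Sigma^{-1} · (x - mu) = (-0.2143, 0.2143).
  (x - mu)^T · [Sigma^{-1} · (x - mu)] = (-3)·(-0.2143) + (3)·(0.2143) = 1.2857.

Step 4 — take square root: d = √(1.2857) ≈ 1.1339.

d(x, mu) = √(1.2857) ≈ 1.1339


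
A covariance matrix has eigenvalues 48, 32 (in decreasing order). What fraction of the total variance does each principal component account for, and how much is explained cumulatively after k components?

Step 1 — total variance = trace(Sigma) = Σ λ_i = 48 + 32 = 80.

Step 2 — fraction explained by component i = λ_i / Σ λ:
  PC1: 48/80 = 0.6
  PC2: 32/80 = 0.4

Step 3 — cumulative fraction after k components = (λ_1 + ... + λ_k) / Σ λ:
  k = 1: 48/80 = 0.6
  k = 2: (48 + 32)/80 = 80/80 = 1

Summary (fraction, with percent):

explained: PC1 0.6 (60%), PC2 0.4 (40%);  cumulative: 0.6, 1


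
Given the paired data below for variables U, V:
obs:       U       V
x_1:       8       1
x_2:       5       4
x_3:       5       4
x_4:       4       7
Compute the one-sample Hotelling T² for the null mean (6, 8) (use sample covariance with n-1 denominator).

Step 1 — sample mean vector:
  mean(U) = (8 + 5 + 5 + 4) / 4 = 22/4 = 5.5
  mean(V) = (1 + 4 + 4 + 7) / 4 = 16/4 = 4
  x̄ = (5.5, 4),  deviation x̄ - mu_0 = (5.5, 4) - (6, 8) = (-0.5, -4).

Step 2 — sample covariance matrix, S[i,j] = (1/(n-1)) · Σ_k (x_{k,i} - mean_i) · (x_{k,j} - mean_j), divisor n-1 = 3:
  S[U,U] = ((2.5)·(2.5) + (-0.5)·(-0.5) + (-0.5)·(-0.5) + (-1.5)·(-1.5)) / 3 = 9/3 = 3
  S[U,V] = ((2.5)·(-3) + (-0.5)·(0) + (-0.5)·(0) + (-1.5)·(3)) / 3 = -12/3 = -4
  S[V,V] = ((-3)·(-3) + (0)·(0) + (0)·(0) + (3)·(3)) / 3 = 18/3 = 6
  S = [[3, -4],
 [-4, 6]].

Step 3 — invert S. det(S) = 3·6 - (-4)² = 2.
  S^{-1} = (1/det) · [[d, -b], [-b, a]] = [[3, 2],
 [2, 1.5]].

Step 4 — quadratic form (x̄ - mu_0)^T · S^{-1} · (x̄ - mu_0):
  S^{-1} · (x̄ - mu_0) = (-9.5, -7),
  (x̄ - mu_0)^T · [...] = (-0.5)·(-9.5) + (-4)·(-7) = 32.75.

Step 5 — scale by n: T² = 4 · 32.75 = 131.

T² ≈ 131


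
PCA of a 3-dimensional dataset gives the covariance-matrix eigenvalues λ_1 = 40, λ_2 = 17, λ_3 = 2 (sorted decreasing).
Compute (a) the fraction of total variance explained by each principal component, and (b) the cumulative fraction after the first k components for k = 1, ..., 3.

Step 1 — total variance = trace(Sigma) = Σ λ_i = 40 + 17 + 2 = 59.

Step 2 — fraction explained by component i = λ_i / Σ λ:
  PC1: 40/59 = 0.678
  PC2: 17/59 = 0.2881
  PC3: 2/59 = 0.0339

Step 3 — cumulative fraction after k components = (λ_1 + ... + λ_k) / Σ λ:
  k = 1: 40/59 = 0.678
  k = 2: (40 + 17)/59 = 57/59 = 0.9661
  k = 3: (40 + 17 + 2)/59 = 59/59 = 1

Summary (fraction, with percent):

explained: PC1 0.678 (67.8%), PC2 0.2881 (28.81%), PC3 0.0339 (3.39%);  cumulative: 0.678, 0.9661, 1


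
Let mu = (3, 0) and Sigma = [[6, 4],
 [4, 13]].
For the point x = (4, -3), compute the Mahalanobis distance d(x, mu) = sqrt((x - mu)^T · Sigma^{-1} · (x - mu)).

Step 1 — centre the observation: (x - mu) = (1, -3).

Step 2 — invert Sigma. det(Sigma) = 6·13 - (4)² = 62.
  Sigma^{-1} = (1/det) · [[d, -b], [-b, a]] = [[0.2097, -0.0645],
 [-0.0645, 0.0968]].

Step 3 — form the quadratic (x - mu)^T · Sigma^{-1} · (x - mu):
  Sigma^{-1} · (x - mu) = (0.4032, -0.3548).
  (x - mu)^T · [Sigma^{-1} · (x - mu)] = (1)·(0.4032) + (-3)·(-0.3548) = 1.4677.

Step 4 — take square root: d = √(1.4677) ≈ 1.2115.

d(x, mu) = √(1.4677) ≈ 1.2115


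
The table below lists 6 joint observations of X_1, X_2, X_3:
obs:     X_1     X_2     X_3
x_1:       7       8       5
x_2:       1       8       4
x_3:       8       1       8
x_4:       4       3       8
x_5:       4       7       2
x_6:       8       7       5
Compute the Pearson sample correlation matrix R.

Step 1 — column means:
  mean(X_1) = (7 + 1 + 8 + 4 + 4 + 8) / 6 = 32/6 = 5.3333
  mean(X_2) = (8 + 8 + 1 + 3 + 7 + 7) / 6 = 34/6 = 5.6667
  mean(X_3) = (5 + 4 + 8 + 8 + 2 + 5) / 6 = 32/6 = 5.3333

Step 2 — sample variances and covariances s[i,j] = (1/(n-1)) · Σ_k (x_{k,i} - mean_i) · (x_{k,j} - mean_j), with n-1 = 5:
  s[X_1,X_1] = ((1.6667)·(1.6667) + (-4.3333)·(-4.3333) + (2.6667)·(2.6667) + (-1.3333)·(-1.3333) + (-1.3333)·(-1.3333) + (2.6667)·(2.6667)) / 5 = 39.3333/5 = 7.8667
  s[X_1,X_2] = ((1.6667)·(2.3333) + (-4.3333)·(2.3333) + (2.6667)·(-4.6667) + (-1.3333)·(-2.6667) + (-1.3333)·(1.3333) + (2.6667)·(1.3333)) / 5 = -13.3333/5 = -2.6667
  s[X_1,X_3] = ((1.6667)·(-0.3333) + (-4.3333)·(-1.3333) + (2.6667)·(2.6667) + (-1.3333)·(2.6667) + (-1.3333)·(-3.3333) + (2.6667)·(-0.3333)) / 5 = 12.3333/5 = 2.4667
  s[X_2,X_2] = ((2.3333)·(2.3333) + (2.3333)·(2.3333) + (-4.6667)·(-4.6667) + (-2.6667)·(-2.6667) + (1.3333)·(1.3333) + (1.3333)·(1.3333)) / 5 = 43.3333/5 = 8.6667
  s[X_2,X_3] = ((2.3333)·(-0.3333) + (2.3333)·(-1.3333) + (-4.6667)·(2.6667) + (-2.6667)·(2.6667) + (1.3333)·(-3.3333) + (1.3333)·(-0.3333)) / 5 = -28.3333/5 = -5.6667
  s[X_3,X_3] = ((-0.3333)·(-0.3333) + (-1.3333)·(-1.3333) + (2.6667)·(2.6667) + (2.6667)·(2.6667) + (-3.3333)·(-3.3333) + (-0.3333)·(-0.3333)) / 5 = 27.3333/5 = 5.4667
  Sample standard deviations s_i = √(s[i,i]):
  s(X_1) = √(7.8667) = 2.8048
  s(X_2) = √(8.6667) = 2.9439
  s(X_3) = √(5.4667) = 2.3381

Step 3 — r_{ij} = s_{ij} / (s_i · s_j):
  r[X_1,X_1] = 1 (diagonal).
  r[X_1,X_2] = -2.6667 / (2.8048 · 2.9439) = -2.6667 / 8.257 = -0.323
  r[X_1,X_3] = 2.4667 / (2.8048 · 2.3381) = 2.4667 / 6.5578 = 0.3761
  r[X_2,X_2] = 1 (diagonal).
  r[X_2,X_3] = -5.6667 / (2.9439 · 2.3381) = -5.6667 / 6.8832 = -0.8233
  r[X_3,X_3] = 1 (diagonal).

R is symmetric with unit diagonal. Assembling:

R = [[1, -0.323, 0.3761],
 [-0.323, 1, -0.8233],
 [0.3761, -0.8233, 1]]


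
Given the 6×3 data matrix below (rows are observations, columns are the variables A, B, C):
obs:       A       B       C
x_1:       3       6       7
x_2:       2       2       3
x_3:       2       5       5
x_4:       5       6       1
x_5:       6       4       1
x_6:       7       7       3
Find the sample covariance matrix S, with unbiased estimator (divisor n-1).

Step 1 — column means:
  mean(A) = (3 + 2 + 2 + 5 + 6 + 7) / 6 = 25/6 = 4.1667
  mean(B) = (6 + 2 + 5 + 6 + 4 + 7) / 6 = 30/6 = 5
  mean(C) = (7 + 3 + 5 + 1 + 1 + 3) / 6 = 20/6 = 3.3333

Step 2 — sample covariance S[i,j] = (1/(n-1)) · Σ_k (x_{k,i} - mean_i) · (x_{k,j} - mean_j), with n-1 = 5.
  S[A,A] = ((-1.1667)·(-1.1667) + (-2.1667)·(-2.1667) + (-2.1667)·(-2.1667) + (0.8333)·(0.8333) + (1.8333)·(1.8333) + (2.8333)·(2.8333)) / 5 = 22.8333/5 = 4.5667
  S[A,B] = ((-1.1667)·(1) + (-2.1667)·(-3) + (-2.1667)·(0) + (0.8333)·(1) + (1.8333)·(-1) + (2.8333)·(2)) / 5 = 10/5 = 2
  S[A,C] = ((-1.1667)·(3.6667) + (-2.1667)·(-0.3333) + (-2.1667)·(1.6667) + (0.8333)·(-2.3333) + (1.8333)·(-2.3333) + (2.8333)·(-0.3333)) / 5 = -14.3333/5 = -2.8667
  S[B,B] = ((1)·(1) + (-3)·(-3) + (0)·(0) + (1)·(1) + (-1)·(-1) + (2)·(2)) / 5 = 16/5 = 3.2
  S[B,C] = ((1)·(3.6667) + (-3)·(-0.3333) + (0)·(1.6667) + (1)·(-2.3333) + (-1)·(-2.3333) + (2)·(-0.3333)) / 5 = 4/5 = 0.8
  S[C,C] = ((3.6667)·(3.6667) + (-0.3333)·(-0.3333) + (1.6667)·(1.6667) + (-2.3333)·(-2.3333) + (-2.3333)·(-2.3333) + (-0.3333)·(-0.3333)) / 5 = 27.3333/5 = 5.4667

S is symmetric (S[j,i] = S[i,j]). Assembling:

S = [[4.5667, 2, -2.8667],
 [2, 3.2, 0.8],
 [-2.8667, 0.8, 5.4667]]


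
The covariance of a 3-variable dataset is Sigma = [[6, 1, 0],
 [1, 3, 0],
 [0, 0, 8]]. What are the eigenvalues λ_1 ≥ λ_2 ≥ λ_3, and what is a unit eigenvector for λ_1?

Step 1 — characteristic polynomial p(λ) = det(λI - Sigma) = λ³ - tr·λ² + c_1·λ - det, where tr = trace, c_1 = sum of the principal 2×2 minors, det = det(Sigma):
  tr = 6 + 3 + 8 = 17,
  c_1 = (6·3 - (1)²) + (6·8 - (0)²) + (3·8 - (0)²) = 17 + 48 + 24 = 89,
  det = 6·(3·8 - (0)²) - (1)·((1)·8 - (0)·(0)) + (0)·((1)·(0) - 3·(0)) = 6·(24) - (1)·(8) + (0)·(0) = 136.
  So p(λ) = λ³ - 17λ² + 89λ - 136.
Step 2 — look for an integer root (rational root theorem: any rational root is an integer divisor of 136). Testing λ = 8:
  p(8) = 512 - 1088 + 712 - 136 = 0  ✓
  Dividing out (λ - 8): p(λ) = (λ - 8)(λ² - 9λ + 17).
Step 3 — remaining eigenvalues from the quadratic λ² - 9λ + 17 = 0:
  Δ = 9² - 4·17 = 81 - 68 = 13,  λ = (9 ± √13)/2 = (9 ± 3.6056)/2 ≈ 6.3028 or 2.6972.
  Sorted: λ_1 = 8,  λ_2 = 6.3028,  λ_3 = 2.6972  (check: sum = 17 = tr ✓).

Step 4 — unit eigenvector for λ_1 = 8: v spans the null space of (Sigma - λ_1 I), whose rows are
  r_1 = (-2, 1, 0),  r_2 = (1, -5, 0),  r_3 = (0, 0, 0).
  v is orthogonal to every row, so take v ∝ r_1 × r_2 = ((1)·(0) - (0)·(-5), (0)·(1) - (-2)·(0), (-2)·(-5) - (1)·(1)) = (0, 0, 9).
  Rescale (divide by 9): u = (0, 0, 1).
  ||u|| = √((0)² + (0)² + (1)²) = √(1) = 1,  v_1 = u/||u|| ≈ (0, 0, 1) (||v_1|| = 1).

λ_1 = 8,  λ_2 = 6.3028,  λ_3 = 2.6972;  v_1 ≈ (0, 0, 1)


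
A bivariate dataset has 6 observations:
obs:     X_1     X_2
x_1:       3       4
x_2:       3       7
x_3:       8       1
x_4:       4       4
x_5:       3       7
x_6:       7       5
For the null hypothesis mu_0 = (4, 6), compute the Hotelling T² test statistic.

Step 1 — sample mean vector:
  mean(X_1) = (3 + 3 + 8 + 4 + 3 + 7) / 6 = 28/6 = 4.6667
  mean(X_2) = (4 + 7 + 1 + 4 + 7 + 5) / 6 = 28/6 = 4.6667
  x̄ = (4.6667, 4.6667),  deviation x̄ - mu_0 = (4.6667, 4.6667) - (4, 6) = (0.6667, -1.3333).

Step 2 — sample covariance matrix, S[i,j] = (1/(n-1)) · Σ_k (x_{k,i} - mean_i) · (x_{k,j} - mean_j), divisor n-1 = 5:
  S[X_1,X_1] = ((-1.6667)·(-1.6667) + (-1.6667)·(-1.6667) + (3.3333)·(3.3333) + (-0.6667)·(-0.6667) + (-1.6667)·(-1.6667) + (2.3333)·(2.3333)) / 5 = 25.3333/5 = 5.0667
  S[X_1,X_2] = ((-1.6667)·(-0.6667) + (-1.6667)·(2.3333) + (3.3333)·(-3.6667) + (-0.6667)·(-0.6667) + (-1.6667)·(2.3333) + (2.3333)·(0.3333)) / 5 = -17.6667/5 = -3.5333
  S[X_2,X_2] = ((-0.6667)·(-0.6667) + (2.3333)·(2.3333) + (-3.6667)·(-3.6667) + (-0.6667)·(-0.6667) + (2.3333)·(2.3333) + (0.3333)·(0.3333)) / 5 = 25.3333/5 = 5.0667
  S = [[5.0667, -3.5333],
 [-3.5333, 5.0667]].

Step 3 — invert S. det(S) = 5.0667·5.0667 - (-3.5333)² = 13.1867.
  S^{-1} = (1/det) · [[d, -b], [-b, a]] = [[0.3842, 0.2679],
 [0.2679, 0.3842]].

Step 4 — quadratic form (x̄ - mu_0)^T · S^{-1} · (x̄ - mu_0):
  S^{-1} · (x̄ - mu_0) = (-0.1011, -0.3337),
  (x̄ - mu_0)^T · [...] = (0.6667)·(-0.1011) + (-1.3333)·(-0.3337) = 0.3775.

Step 5 — scale by n: T² = 6 · 0.3775 = 2.2649.

T² ≈ 2.2649


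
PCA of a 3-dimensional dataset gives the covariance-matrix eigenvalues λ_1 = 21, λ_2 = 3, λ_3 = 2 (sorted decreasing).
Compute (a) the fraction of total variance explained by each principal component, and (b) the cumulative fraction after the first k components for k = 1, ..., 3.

Step 1 — total variance = trace(Sigma) = Σ λ_i = 21 + 3 + 2 = 26.

Step 2 — fraction explained by component i = λ_i / Σ λ:
  PC1: 21/26 = 0.8077
  PC2: 3/26 = 0.1154
  PC3: 2/26 = 0.0769

Step 3 — cumulative fraction after k components = (λ_1 + ... + λ_k) / Σ λ:
  k = 1: 21/26 = 0.8077
  k = 2: (21 + 3)/26 = 24/26 = 0.9231
  k = 3: (21 + 3 + 2)/26 = 26/26 = 1

Summary (fraction, with percent):

explained: PC1 0.8077 (80.77%), PC2 0.1154 (11.54%), PC3 0.0769 (7.69%);  cumulative: 0.8077, 0.9231, 1


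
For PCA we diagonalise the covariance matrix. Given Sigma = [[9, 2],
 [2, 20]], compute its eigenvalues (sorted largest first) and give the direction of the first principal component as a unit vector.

Step 1 — characteristic polynomial of 2×2 Sigma:
  det(Sigma - λI) = λ² - trace · λ + det = 0.
  trace = 9 + 20 = 29, det = 9·20 - (2)² = 176.
Step 2 — discriminant:
  Δ = trace² - 4·det = 841 - 704 = 137.
Step 3 — eigenvalues:
  λ = (trace ± √Δ)/2 = (29 ± 11.7047)/2,
  λ_1 = 20.3523,  λ_2 = 8.6477.

Step 4 — unit eigenvector for λ_1: solve (Sigma - λ_1 I)v = 0. First row:
  (9 - 20.3523)·v_x + (2)·v_y = 0, i.e. (-11.3523)·v_x + (2)·v_y = 0,
  so v ∝ (b, λ_1 - a) = (2, 11.3523) = u.
  ||u|| = √((2)² + (11.3523)²) = √(132.8758) ≈ 11.5272,
  v_1 = u/||u|| ≈ (0.1735, 0.9848) (||v_1|| = 1).

λ_1 = 20.3523,  λ_2 = 8.6477;  v_1 ≈ (0.1735, 0.9848)


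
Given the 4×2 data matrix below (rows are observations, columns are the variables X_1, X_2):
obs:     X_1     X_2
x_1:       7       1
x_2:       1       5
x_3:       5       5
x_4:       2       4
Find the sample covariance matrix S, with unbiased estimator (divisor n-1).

Step 1 — column means:
  mean(X_1) = (7 + 1 + 5 + 2) / 4 = 15/4 = 3.75
  mean(X_2) = (1 + 5 + 5 + 4) / 4 = 15/4 = 3.75

Step 2 — sample covariance S[i,j] = (1/(n-1)) · Σ_k (x_{k,i} - mean_i) · (x_{k,j} - mean_j), with n-1 = 3.
  S[X_1,X_1] = ((3.25)·(3.25) + (-2.75)·(-2.75) + (1.25)·(1.25) + (-1.75)·(-1.75)) / 3 = 22.75/3 = 7.5833
  S[X_1,X_2] = ((3.25)·(-2.75) + (-2.75)·(1.25) + (1.25)·(1.25) + (-1.75)·(0.25)) / 3 = -11.25/3 = -3.75
  S[X_2,X_2] = ((-2.75)·(-2.75) + (1.25)·(1.25) + (1.25)·(1.25) + (0.25)·(0.25)) / 3 = 10.75/3 = 3.5833

S is symmetric (S[j,i] = S[i,j]). Assembling:

S = [[7.5833, -3.75],
 [-3.75, 3.5833]]
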